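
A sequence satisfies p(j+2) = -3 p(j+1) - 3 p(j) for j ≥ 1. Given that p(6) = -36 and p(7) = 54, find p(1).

-2

Rearranging, p(j-2) = (p(j) + 3 p(j-1)) / -3.
p(5) = (54 + 3*(-36)) / -3 = -54/-3 = 18
p(4) = (-36 + 3*18) / -3 = 18/-3 = -6
p(3) = (18 + 3*(-6)) / -3 = 0/-3 = 0
p(2) = (-6 + 3*0) / -3 = -6/-3 = 2
p(1) = (0 + 3*2) / -3 = 6/-3 = -2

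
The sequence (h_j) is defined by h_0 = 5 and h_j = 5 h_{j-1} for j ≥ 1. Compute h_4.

3125

h_1 = 5*5 = 25
h_2 = 5*25 = 125
h_3 = 5*125 = 625
h_4 = 5*625 = 3125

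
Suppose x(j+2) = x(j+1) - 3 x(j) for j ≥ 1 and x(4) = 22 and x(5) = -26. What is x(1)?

-6

Rearranging, x(j-2) = (x(j) - x(j-1)) / -3.
x(3) = (-26 - 22) / -3 = -48/-3 = 16
x(2) = (22 - 16) / -3 = 6/-3 = -2
x(1) = (16 - (-2)) / -3 = 18/-3 = -6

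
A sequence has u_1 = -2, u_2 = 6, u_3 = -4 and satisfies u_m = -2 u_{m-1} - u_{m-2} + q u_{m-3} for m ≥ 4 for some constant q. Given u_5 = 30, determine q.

u_4 = 2 - 2q
u_5 = 10q
So 10q = 30, giving q = 3.

3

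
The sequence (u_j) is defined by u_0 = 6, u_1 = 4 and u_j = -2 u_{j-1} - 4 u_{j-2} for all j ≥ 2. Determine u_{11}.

u_2 = -2·4 - 4·6 = -32
u_3 = -2·(-32) - 4·4 = 48
u_4 = -2·48 - 4·(-32) = 32
u_5 = -2·32 - 4·48 = -256
u_6 = -2·(-256) - 4·32 = 384
u_7 = -2·384 - 4·(-256) = 256
u_8 = -2·256 - 4·384 = -2048
u_9 = -2·(-2048) - 4·256 = 3072
u_{10} = -2·3072 - 4·(-2048) = 2048
u_{11} = -2·2048 - 4·3072 = -16384

-16384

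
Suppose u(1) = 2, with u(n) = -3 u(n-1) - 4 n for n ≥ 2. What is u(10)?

-73822

u(2) = -3(2) - 8 = -14
u(3) = -3(-14) - 12 = 30
u(4) = -3(30) - 16 = -106
u(5) = -3(-106) - 20 = 298
u(6) = -3(298) - 24 = -918
u(7) = -3(-918) - 28 = 2726
u(8) = -3(2726) - 32 = -8210
u(9) = -3(-8210) - 36 = 24594
u(10) = -3(24594) - 40 = -73822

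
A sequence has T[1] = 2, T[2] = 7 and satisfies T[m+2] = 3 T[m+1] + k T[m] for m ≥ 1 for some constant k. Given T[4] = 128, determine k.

5

T[3] = 21 + 2k
T[4] = 63 + 13k
So 63 + 13k = 128, giving k = 5.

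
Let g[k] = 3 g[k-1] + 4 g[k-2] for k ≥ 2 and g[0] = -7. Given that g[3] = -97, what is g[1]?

Let g[1] = v.
g[2] = -28 + 3v
g[3] = -84 + 13v
So -84 + 13v = -97, giving v = -1.

-1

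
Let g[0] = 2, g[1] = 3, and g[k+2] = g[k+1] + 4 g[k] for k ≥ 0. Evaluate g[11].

g[2] = 3 + 4·2 = 11
g[3] = 11 + 4·3 = 23
g[4] = 23 + 4·11 = 67
g[5] = 67 + 4·23 = 159
g[6] = 159 + 4·67 = 427
g[7] = 427 + 4·159 = 1063
g[8] = 1063 + 4·427 = 2771
g[9] = 2771 + 4·1063 = 7023
g[10] = 7023 + 4·2771 = 18107
g[11] = 18107 + 4·7023 = 46199

46199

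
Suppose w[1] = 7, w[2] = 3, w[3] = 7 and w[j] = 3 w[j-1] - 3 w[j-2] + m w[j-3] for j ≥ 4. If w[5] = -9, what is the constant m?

-1

w[4] = 12 + 7m
w[5] = 15 + 24m
So 15 + 24m = -9, giving m = -1.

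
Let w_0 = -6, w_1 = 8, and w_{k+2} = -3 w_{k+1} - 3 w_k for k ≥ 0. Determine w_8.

w_2 = -3·8 - 3·(-6) = -6
w_3 = -3·(-6) - 3·8 = -6
w_4 = -3·(-6) - 3·(-6) = 36
w_5 = -3·36 - 3·(-6) = -90
w_6 = -3·(-90) - 3·36 = 162
w_7 = -3·162 - 3·(-90) = -216
w_8 = -3·(-216) - 3·162 = 162

162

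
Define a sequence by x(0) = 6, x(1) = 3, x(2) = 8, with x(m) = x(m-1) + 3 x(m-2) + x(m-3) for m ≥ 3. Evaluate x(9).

x(3) = 8 + 3·3 + 6 = 23
x(4) = 23 + 3·8 + 3 = 50
x(5) = 50 + 3·23 + 8 = 127
x(6) = 127 + 3·50 + 23 = 300
x(7) = 300 + 3·127 + 50 = 731
x(8) = 731 + 3·300 + 127 = 1758
x(9) = 1758 + 3·731 + 300 = 4251

4251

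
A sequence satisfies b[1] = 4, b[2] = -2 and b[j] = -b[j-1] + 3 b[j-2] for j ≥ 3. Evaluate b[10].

b[3] = -(-2) + 3(4) = 14
b[4] = -14 + 3(-2) = -20
b[5] = -(-20) + 3(14) = 62
b[6] = -62 + 3(-20) = -122
b[7] = -(-122) + 3(62) = 308
b[8] = -308 + 3(-122) = -674
b[9] = -(-674) + 3(308) = 1598
b[10] = -1598 + 3(-674) = -3620

-3620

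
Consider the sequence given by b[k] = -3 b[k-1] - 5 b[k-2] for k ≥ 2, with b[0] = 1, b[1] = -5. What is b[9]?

-3245

b[2] = -3·(-5) - 5·1 = 10
b[3] = -3·10 - 5·(-5) = -5
b[4] = -3·(-5) - 5·10 = -35
b[5] = -3·(-35) - 5·(-5) = 130
b[6] = -3·130 - 5·(-35) = -215
b[7] = -3·(-215) - 5·130 = -5
b[8] = -3·(-5) - 5·(-215) = 1090
b[9] = -3·1090 - 5·(-5) = -3245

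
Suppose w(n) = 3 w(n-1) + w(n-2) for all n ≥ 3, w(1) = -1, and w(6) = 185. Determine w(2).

Let w(2) = y.
w(3) = -1 + 3y
w(4) = -3 + 10y
w(5) = -10 + 33y
w(6) = -33 + 109y
So -33 + 109y = 185, giving y = 2.

2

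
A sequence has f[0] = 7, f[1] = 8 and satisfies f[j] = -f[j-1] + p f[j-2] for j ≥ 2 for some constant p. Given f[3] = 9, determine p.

f[2] = -8 + 7p
f[3] = 8 + p
So 8 + p = 9, giving p = 1.

1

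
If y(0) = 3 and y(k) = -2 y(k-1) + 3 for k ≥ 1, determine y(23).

-16777215

The fixed point is 3/(1 + 2) = 1, so y(k) - 1 = -2(y(k-1) - 1).
Hence y(k) = 2·(-2)^k + 1.
y(23) = 2·(-2)^{23} + 1 = 2·-8388608 + 1 = -16777215.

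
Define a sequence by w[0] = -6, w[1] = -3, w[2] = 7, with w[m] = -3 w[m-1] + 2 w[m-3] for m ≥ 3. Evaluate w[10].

40881

w[3] = -3*7 + 2*(-6) = -33
w[4] = -3*(-33) + 2*(-3) = 93
w[5] = -3*93 + 2*7 = -265
w[6] = -3*(-265) + 2*(-33) = 729
w[7] = -3*729 + 2*93 = -2001
w[8] = -3*(-2001) + 2*(-265) = 5473
w[9] = -3*5473 + 2*729 = -14961
w[10] = -3*(-14961) + 2*(-2001) = 40881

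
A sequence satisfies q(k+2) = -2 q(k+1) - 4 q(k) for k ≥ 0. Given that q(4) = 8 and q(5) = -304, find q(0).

9

Rearranging, q(k-2) = (q(k) + 2 q(k-1)) / -4.
q(3) = (-304 + 2*8) / -4 = -288/-4 = 72
q(2) = (8 + 2*72) / -4 = 152/-4 = -38
q(1) = (72 + 2*(-38)) / -4 = -4/-4 = 1
q(0) = (-38 + 2*1) / -4 = -36/-4 = 9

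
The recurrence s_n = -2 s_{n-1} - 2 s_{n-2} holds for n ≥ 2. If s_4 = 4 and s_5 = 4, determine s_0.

-1

Rearranging, s_{n-2} = (s_n + 2 s_{n-1}) / -2.
s_3 = (4 + 2·4) / -2 = 12/-2 = -6
s_2 = (4 + 2·(-6)) / -2 = -8/-2 = 4
s_1 = (-6 + 2·4) / -2 = 2/-2 = -1
s_0 = (4 + 2·(-1)) / -2 = 2/-2 = -1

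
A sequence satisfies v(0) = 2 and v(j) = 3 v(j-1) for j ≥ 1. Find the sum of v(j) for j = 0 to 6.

v(1) = 3(2) = 6
v(2) = 3(6) = 18
v(3) = 3(18) = 54
v(4) = 3(54) = 162
v(5) = 3(162) = 486
v(6) = 3(486) = 1458
Sum = 2 + 6 + 18 + 54 + 162 + 486 + 1458 = 2186

2186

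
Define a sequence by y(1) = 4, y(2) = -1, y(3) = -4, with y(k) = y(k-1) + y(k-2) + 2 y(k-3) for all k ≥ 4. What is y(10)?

-69

y(4) = (-4) + (-1) + 2*4 = 3
y(5) = 3 + (-4) + 2*(-1) = -3
y(6) = (-3) + 3 + 2*(-4) = -8
y(7) = (-8) + (-3) + 2*3 = -5
y(8) = (-5) + (-8) + 2*(-3) = -19
y(9) = (-19) + (-5) + 2*(-8) = -40
y(10) = (-40) + (-19) + 2*(-5) = -69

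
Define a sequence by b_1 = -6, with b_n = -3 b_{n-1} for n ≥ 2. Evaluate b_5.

-486

b_2 = -3*(-6) = 18
b_3 = -3*18 = -54
b_4 = -3*(-54) = 162
b_5 = -3*162 = -486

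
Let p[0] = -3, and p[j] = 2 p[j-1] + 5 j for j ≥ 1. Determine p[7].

p[1] = 2·(-3) + 5 = -1
p[2] = 2·(-1) + 10 = 8
p[3] = 2·8 + 15 = 31
p[4] = 2·31 + 20 = 82
p[5] = 2·82 + 25 = 189
p[6] = 2·189 + 30 = 408
p[7] = 2·408 + 35 = 851

851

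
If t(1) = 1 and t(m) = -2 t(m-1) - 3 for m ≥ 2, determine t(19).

The fixed point is -3/(1 + 2) = -1, so t(m) + 1 = -2(t(m-1) + 1).
Hence t(m) = 2·(-2)^{m-1} - 1.
t(19) = 2·(-2)^{18} - 1 = 2·262144 - 1 = 524287.

524287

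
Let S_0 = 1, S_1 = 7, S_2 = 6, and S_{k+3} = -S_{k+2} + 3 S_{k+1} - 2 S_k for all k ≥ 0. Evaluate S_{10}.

-3469

S_3 = -6 + 3(7) - 2(1) = 13
S_4 = -13 + 3(6) - 2(7) = -9
S_5 = -(-9) + 3(13) - 2(6) = 36
S_6 = -36 + 3(-9) - 2(13) = -89
S_7 = -(-89) + 3(36) - 2(-9) = 215
S_8 = -215 + 3(-89) - 2(36) = -554
S_9 = -(-554) + 3(215) - 2(-89) = 1377
S_{10} = -1377 + 3(-554) - 2(215) = -3469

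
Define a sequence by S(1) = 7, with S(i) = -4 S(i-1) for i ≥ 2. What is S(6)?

-7168

S(2) = -4(7) = -28
S(3) = -4(-28) = 112
S(4) = -4(112) = -448
S(5) = -4(-448) = 1792
S(6) = -4(1792) = -7168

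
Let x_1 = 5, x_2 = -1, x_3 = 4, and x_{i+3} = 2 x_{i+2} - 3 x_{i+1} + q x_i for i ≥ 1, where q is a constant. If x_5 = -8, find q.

x_4 = 11 + 5q
x_5 = 10 + 9q
So 10 + 9q = -8, giving q = -2.

-2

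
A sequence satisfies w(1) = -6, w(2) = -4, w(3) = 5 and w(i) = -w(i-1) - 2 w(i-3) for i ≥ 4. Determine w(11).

13

w(4) = -5 - 2(-6) = 7
w(5) = -7 - 2(-4) = 1
w(6) = -1 - 2(5) = -11
w(7) = -(-11) - 2(7) = -3
w(8) = -(-3) - 2(1) = 1
w(9) = -1 - 2(-11) = 21
w(10) = -21 - 2(-3) = -15
w(11) = -(-15) - 2(1) = 13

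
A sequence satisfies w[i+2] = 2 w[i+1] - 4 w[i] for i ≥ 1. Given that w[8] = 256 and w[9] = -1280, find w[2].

Rearranging, w[i-2] = (w[i] - 2 w[i-1]) / -4.
w[7] = (-1280 - 2·256) / -4 = -1792/-4 = 448
w[6] = (256 - 2·448) / -4 = -640/-4 = 160
w[5] = (448 - 2·160) / -4 = 128/-4 = -32
w[4] = (160 - 2·(-32)) / -4 = 224/-4 = -56
w[3] = (-32 - 2·(-56)) / -4 = 80/-4 = -20
w[2] = (-56 - 2·(-20)) / -4 = -16/-4 = 4

4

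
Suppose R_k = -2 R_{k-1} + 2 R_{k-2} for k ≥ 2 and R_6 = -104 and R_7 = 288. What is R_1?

6

Rearranging, R_{k-2} = (R_k + 2 R_{k-1}) / 2.
R_5 = (288 + 2(-104)) / 2 = 80/2 = 40
R_4 = (-104 + 2(40)) / 2 = -24/2 = -12
R_3 = (40 + 2(-12)) / 2 = 16/2 = 8
R_2 = (-12 + 2(8)) / 2 = 4/2 = 2
R_1 = (8 + 2(2)) / 2 = 12/2 = 6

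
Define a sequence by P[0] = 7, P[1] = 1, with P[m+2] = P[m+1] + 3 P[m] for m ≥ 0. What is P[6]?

439

P[2] = 1 + 3*7 = 22
P[3] = 22 + 3*1 = 25
P[4] = 25 + 3*22 = 91
P[5] = 91 + 3*25 = 166
P[6] = 166 + 3*91 = 439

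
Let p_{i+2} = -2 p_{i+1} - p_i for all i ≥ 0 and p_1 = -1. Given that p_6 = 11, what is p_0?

-1

Let p_0 = x.
p_2 = 2 - x
p_3 = -3 + 2x
p_4 = 4 - 3x
p_5 = -5 + 4x
p_6 = 6 - 5x
So 6 - 5x = 11, giving x = -1.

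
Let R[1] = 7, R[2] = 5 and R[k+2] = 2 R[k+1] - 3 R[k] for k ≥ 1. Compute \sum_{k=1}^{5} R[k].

R[3] = 2(5) - 3(7) = -11
R[4] = 2(-11) - 3(5) = -37
R[5] = 2(-37) - 3(-11) = -41
Sum = 7 + 5 + (-11) + (-37) + (-41) = -77

-77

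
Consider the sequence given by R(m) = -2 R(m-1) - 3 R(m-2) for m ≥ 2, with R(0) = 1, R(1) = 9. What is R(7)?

87

R(2) = -2*9 - 3*1 = -21
R(3) = -2*(-21) - 3*9 = 15
R(4) = -2*15 - 3*(-21) = 33
R(5) = -2*33 - 3*15 = -111
R(6) = -2*(-111) - 3*33 = 123
R(7) = -2*123 - 3*(-111) = 87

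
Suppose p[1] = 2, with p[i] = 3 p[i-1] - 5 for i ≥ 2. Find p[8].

p[2] = 3·2 - 5 = 1
p[3] = 3·1 - 5 = -2
p[4] = 3·(-2) - 5 = -11
p[5] = 3·(-11) - 5 = -38
p[6] = 3·(-38) - 5 = -119
p[7] = 3·(-119) - 5 = -362
p[8] = 3·(-362) - 5 = -1091

-1091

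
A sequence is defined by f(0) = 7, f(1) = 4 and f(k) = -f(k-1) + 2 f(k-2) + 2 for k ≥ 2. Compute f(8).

f(2) = -4 + 2(7) + 2 = 12
f(3) = -12 + 2(4) + 2 = -2
f(4) = -(-2) + 2(12) + 2 = 28
f(5) = -28 + 2(-2) + 2 = -30
f(6) = -(-30) + 2(28) + 2 = 88
f(7) = -88 + 2(-30) + 2 = -146
f(8) = -(-146) + 2(88) + 2 = 324

324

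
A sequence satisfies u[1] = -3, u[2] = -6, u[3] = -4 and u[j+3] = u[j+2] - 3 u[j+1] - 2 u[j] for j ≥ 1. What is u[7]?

u[4] = (-4) - 3·(-6) - 2·(-3) = 20
u[5] = 20 - 3·(-4) - 2·(-6) = 44
u[6] = 44 - 3·20 - 2·(-4) = -8
u[7] = (-8) - 3·44 - 2·20 = -180

-180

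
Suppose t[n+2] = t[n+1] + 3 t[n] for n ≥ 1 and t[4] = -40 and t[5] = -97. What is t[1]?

-4

Rearranging, t[n-2] = (t[n] - t[n-1]) / 3.
t[3] = (-97 - (-40)) / 3 = -57/3 = -19
t[2] = (-40 - (-19)) / 3 = -21/3 = -7
t[1] = (-19 - (-7)) / 3 = -12/3 = -4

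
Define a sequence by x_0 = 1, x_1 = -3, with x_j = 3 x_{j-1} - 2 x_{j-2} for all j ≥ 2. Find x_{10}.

-4091

x_2 = 3(-3) - 2(1) = -11
x_3 = 3(-11) - 2(-3) = -27
x_4 = 3(-27) - 2(-11) = -59
x_5 = 3(-59) - 2(-27) = -123
x_6 = 3(-123) - 2(-59) = -251
x_7 = 3(-251) - 2(-123) = -507
x_8 = 3(-507) - 2(-251) = -1019
x_9 = 3(-1019) - 2(-507) = -2043
x_{10} = 3(-2043) - 2(-1019) = -4091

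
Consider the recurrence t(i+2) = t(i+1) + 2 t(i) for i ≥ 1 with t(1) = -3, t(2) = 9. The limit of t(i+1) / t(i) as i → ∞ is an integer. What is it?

The characteristic equation is r^2 - r - 2 = 0, which factors as (r - 2)(r + 1) = 0.
So the roots are 2 and -1. Since |2| > |-1| and the coefficient of 2^i is non-zero, the ratio tends to 2.

2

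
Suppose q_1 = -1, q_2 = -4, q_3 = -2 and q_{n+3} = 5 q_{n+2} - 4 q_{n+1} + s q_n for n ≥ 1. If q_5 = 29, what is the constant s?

q_4 = 6 - s
q_5 = 38 - 9s
So 38 - 9s = 29, giving s = 1.

1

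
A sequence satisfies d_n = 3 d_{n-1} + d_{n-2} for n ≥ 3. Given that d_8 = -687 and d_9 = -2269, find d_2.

-3

Rearranging, d_{n-2} = d_n - 3 d_{n-1}.
d_7 = -2269 - 3*(-687) = -208
d_6 = -687 - 3*(-208) = -63
d_5 = -208 - 3*(-63) = -19
d_4 = -63 - 3*(-19) = -6
d_3 = -19 - 3*(-6) = -1
d_2 = -6 - 3*(-1) = -3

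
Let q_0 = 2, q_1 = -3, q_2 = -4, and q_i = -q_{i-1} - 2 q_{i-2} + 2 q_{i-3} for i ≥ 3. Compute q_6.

q_3 = -(-4) - 2(-3) + 2(2) = 14
q_4 = -14 - 2(-4) + 2(-3) = -12
q_5 = -(-12) - 2(14) + 2(-4) = -24
q_6 = -(-24) - 2(-12) + 2(14) = 76

76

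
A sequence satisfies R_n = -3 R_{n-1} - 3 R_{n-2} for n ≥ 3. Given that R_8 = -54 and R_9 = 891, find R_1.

Rearranging, R_{n-2} = (R_n + 3 R_{n-1}) / -3.
R_7 = (891 + 3*(-54)) / -3 = 729/-3 = -243
R_6 = (-54 + 3*(-243)) / -3 = -783/-3 = 261
R_5 = (-243 + 3*261) / -3 = 540/-3 = -180
R_4 = (261 + 3*(-180)) / -3 = -279/-3 = 93
R_3 = (-180 + 3*93) / -3 = 99/-3 = -33
R_2 = (93 + 3*(-33)) / -3 = -6/-3 = 2
R_1 = (-33 + 3*2) / -3 = -27/-3 = 9

9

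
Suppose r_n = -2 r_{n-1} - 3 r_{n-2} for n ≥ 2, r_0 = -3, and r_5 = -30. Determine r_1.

Let r_1 = w.
r_2 = 9 - 2w
r_3 = -18 + w
r_4 = 9 + 4w
r_5 = 36 - 11w
So 36 - 11w = -30, giving w = 6.

6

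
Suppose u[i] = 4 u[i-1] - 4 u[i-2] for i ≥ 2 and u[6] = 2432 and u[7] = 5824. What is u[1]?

Rearranging, u[i-2] = (u[i] - 4 u[i-1]) / -4.
u[5] = (5824 - 4·2432) / -4 = -3904/-4 = 976
u[4] = (2432 - 4·976) / -4 = -1472/-4 = 368
u[3] = (976 - 4·368) / -4 = -496/-4 = 124
u[2] = (368 - 4·124) / -4 = -128/-4 = 32
u[1] = (124 - 4·32) / -4 = -4/-4 = 1

1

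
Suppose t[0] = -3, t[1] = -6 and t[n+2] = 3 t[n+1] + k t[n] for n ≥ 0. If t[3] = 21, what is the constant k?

-5

t[2] = -18 - 3k
t[3] = -54 - 15k
So -54 - 15k = 21, giving k = -5.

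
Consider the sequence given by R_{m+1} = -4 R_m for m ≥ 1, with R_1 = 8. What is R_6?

-8192

R_2 = -4·8 = -32
R_3 = -4·(-32) = 128
R_4 = -4·128 = -512
R_5 = -4·(-512) = 2048
R_6 = -4·2048 = -8192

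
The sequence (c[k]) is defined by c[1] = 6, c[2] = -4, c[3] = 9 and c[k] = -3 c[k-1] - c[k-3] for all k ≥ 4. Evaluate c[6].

c[4] = -3(9) - 6 = -33
c[5] = -3(-33) - (-4) = 103
c[6] = -3(103) - 9 = -318

-318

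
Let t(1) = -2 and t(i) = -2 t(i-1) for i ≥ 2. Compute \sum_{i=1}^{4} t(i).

t(2) = -2*(-2) = 4
t(3) = -2*4 = -8
t(4) = -2*(-8) = 16
Sum = (-2) + 4 + (-8) + 16 = 10

10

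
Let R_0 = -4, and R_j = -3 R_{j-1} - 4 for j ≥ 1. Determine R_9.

59048

R_1 = -3·(-4) - 4 = 8
R_2 = -3·8 - 4 = -28
R_3 = -3·(-28) - 4 = 80
R_4 = -3·80 - 4 = -244
R_5 = -3·(-244) - 4 = 728
R_6 = -3·728 - 4 = -2188
R_7 = -3·(-2188) - 4 = 6560
R_8 = -3·6560 - 4 = -19684
R_9 = -3·(-19684) - 4 = 59048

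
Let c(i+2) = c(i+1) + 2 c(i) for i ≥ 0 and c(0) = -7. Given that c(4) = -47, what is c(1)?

Let c(1) = x.
c(2) = -14 + x
c(3) = -14 + 3x
c(4) = -42 + 5x
So -42 + 5x = -47, giving x = -1.

-1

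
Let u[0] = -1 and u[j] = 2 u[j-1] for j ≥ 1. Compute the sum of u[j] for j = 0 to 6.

u[1] = 2·(-1) = -2
u[2] = 2·(-2) = -4
u[3] = 2·(-4) = -8
u[4] = 2·(-8) = -16
u[5] = 2·(-16) = -32
u[6] = 2·(-32) = -64
Sum = (-1) + (-2) + (-4) + (-8) + (-16) + (-32) + (-64) = -127

-127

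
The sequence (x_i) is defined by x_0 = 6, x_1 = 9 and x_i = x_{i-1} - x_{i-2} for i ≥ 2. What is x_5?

x_2 = 9 - 6 = 3
x_3 = 3 - 9 = -6
x_4 = (-6) - 3 = -9
x_5 = (-9) - (-6) = -3

-3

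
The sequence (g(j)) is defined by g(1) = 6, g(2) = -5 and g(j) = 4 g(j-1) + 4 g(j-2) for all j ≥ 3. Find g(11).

g(3) = 4*(-5) + 4*6 = 4
g(4) = 4*4 + 4*(-5) = -4
g(5) = 4*(-4) + 4*4 = 0
g(6) = 4*0 + 4*(-4) = -16
g(7) = 4*(-16) + 4*0 = -64
g(8) = 4*(-64) + 4*(-16) = -320
g(9) = 4*(-320) + 4*(-64) = -1536
g(10) = 4*(-1536) + 4*(-320) = -7424
g(11) = 4*(-7424) + 4*(-1536) = -35840

-35840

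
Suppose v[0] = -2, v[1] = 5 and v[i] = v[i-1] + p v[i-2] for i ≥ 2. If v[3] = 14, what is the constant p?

v[2] = 5 - 2p
v[3] = 5 + 3p
So 5 + 3p = 14, giving p = 3.

3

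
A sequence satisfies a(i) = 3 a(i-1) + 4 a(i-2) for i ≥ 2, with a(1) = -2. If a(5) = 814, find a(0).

Let a(0) = z.
a(2) = -6 + 4z
a(3) = -26 + 12z
a(4) = -102 + 52z
a(5) = -410 + 204z
So -410 + 204z = 814, giving z = 6.

6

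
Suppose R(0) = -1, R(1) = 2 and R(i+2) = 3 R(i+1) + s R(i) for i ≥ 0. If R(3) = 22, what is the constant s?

R(2) = 6 - s
R(3) = 18 - s
So 18 - s = 22, giving s = -4.

-4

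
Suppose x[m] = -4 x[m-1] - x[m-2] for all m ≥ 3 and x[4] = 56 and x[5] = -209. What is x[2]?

Rearranging, x[m-2] = -(x[m] + 4 x[m-1]).
x[3] = -(-209 + 4·56) = -15
x[2] = -(56 + 4·(-15)) = 4

4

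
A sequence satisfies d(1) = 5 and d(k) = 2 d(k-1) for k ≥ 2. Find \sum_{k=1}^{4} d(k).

75

d(2) = 2·5 = 10
d(3) = 2·10 = 20
d(4) = 2·20 = 40
Sum = 5 + 10 + 20 + 40 = 75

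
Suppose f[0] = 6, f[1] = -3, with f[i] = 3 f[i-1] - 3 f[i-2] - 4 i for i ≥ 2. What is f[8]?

361

f[2] = 3·(-3) - 3·6 - 8 = -35
f[3] = 3·(-35) - 3·(-3) - 12 = -108
f[4] = 3·(-108) - 3·(-35) - 16 = -235
f[5] = 3·(-235) - 3·(-108) - 20 = -401
f[6] = 3·(-401) - 3·(-235) - 24 = -522
f[7] = 3·(-522) - 3·(-401) - 28 = -391
f[8] = 3·(-391) - 3·(-522) - 32 = 361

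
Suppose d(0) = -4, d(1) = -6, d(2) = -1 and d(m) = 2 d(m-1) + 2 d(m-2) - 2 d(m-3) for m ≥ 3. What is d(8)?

d(3) = 2*(-1) + 2*(-6) - 2*(-4) = -6
d(4) = 2*(-6) + 2*(-1) - 2*(-6) = -2
d(5) = 2*(-2) + 2*(-6) - 2*(-1) = -14
d(6) = 2*(-14) + 2*(-2) - 2*(-6) = -20
d(7) = 2*(-20) + 2*(-14) - 2*(-2) = -64
d(8) = 2*(-64) + 2*(-20) - 2*(-14) = -140

-140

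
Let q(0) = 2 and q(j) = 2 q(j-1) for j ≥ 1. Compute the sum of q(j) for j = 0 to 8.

q(1) = 2*2 = 4
q(2) = 2*4 = 8
q(3) = 2*8 = 16
q(4) = 2*16 = 32
q(5) = 2*32 = 64
q(6) = 2*64 = 128
q(7) = 2*128 = 256
q(8) = 2*256 = 512
Sum = 2 + 4 + 8 + 16 + 32 + 64 + 128 + 256 + 512 = 1022

1022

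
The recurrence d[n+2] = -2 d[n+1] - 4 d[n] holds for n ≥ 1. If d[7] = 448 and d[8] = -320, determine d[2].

-5

Rearranging, d[n-2] = (d[n] + 2 d[n-1]) / -4.
d[6] = (-320 + 2*448) / -4 = 576/-4 = -144
d[5] = (448 + 2*(-144)) / -4 = 160/-4 = -40
d[4] = (-144 + 2*(-40)) / -4 = -224/-4 = 56
d[3] = (-40 + 2*56) / -4 = 72/-4 = -18
d[2] = (56 + 2*(-18)) / -4 = 20/-4 = -5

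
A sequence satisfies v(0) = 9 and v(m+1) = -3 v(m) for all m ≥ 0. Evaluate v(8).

59049

v(1) = -3·9 = -27
v(2) = -3·(-27) = 81
v(3) = -3·81 = -243
v(4) = -3·(-243) = 729
v(5) = -3·729 = -2187
v(6) = -3·(-2187) = 6561
v(7) = -3·6561 = -19683
v(8) = -3·(-19683) = 59049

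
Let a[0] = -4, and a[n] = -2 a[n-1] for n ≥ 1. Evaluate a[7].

512

a[1] = -2(-4) = 8
a[2] = -2(8) = -16
a[3] = -2(-16) = 32
a[4] = -2(32) = -64
a[5] = -2(-64) = 128
a[6] = -2(128) = -256
a[7] = -2(-256) = 512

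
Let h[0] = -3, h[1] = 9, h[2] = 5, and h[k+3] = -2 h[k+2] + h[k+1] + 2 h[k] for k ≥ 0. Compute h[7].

h[3] = -2*5 + 9 + 2*(-3) = -7
h[4] = -2*(-7) + 5 + 2*9 = 37
h[5] = -2*37 + (-7) + 2*5 = -71
h[6] = -2*(-71) + 37 + 2*(-7) = 165
h[7] = -2*165 + (-71) + 2*37 = -327

-327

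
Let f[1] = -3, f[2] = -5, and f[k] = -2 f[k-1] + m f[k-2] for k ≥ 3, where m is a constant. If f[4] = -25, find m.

-5

f[3] = 10 - 3m
f[4] = -20 + m
So -20 + m = -25, giving m = -5.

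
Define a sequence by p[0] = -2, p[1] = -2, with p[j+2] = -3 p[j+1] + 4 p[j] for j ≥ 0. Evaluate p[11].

p[2] = -3*(-2) + 4*(-2) = -2
p[3] = -3*(-2) + 4*(-2) = -2
p[4] = -3*(-2) + 4*(-2) = -2
p[5] = -3*(-2) + 4*(-2) = -2
p[6] = -3*(-2) + 4*(-2) = -2
p[7] = -3*(-2) + 4*(-2) = -2
p[8] = -3*(-2) + 4*(-2) = -2
p[9] = -3*(-2) + 4*(-2) = -2
p[10] = -3*(-2) + 4*(-2) = -2
p[11] = -3*(-2) + 4*(-2) = -2

-2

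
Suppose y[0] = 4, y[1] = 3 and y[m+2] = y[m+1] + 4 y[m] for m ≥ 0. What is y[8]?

4219

y[2] = 3 + 4·4 = 19
y[3] = 19 + 4·3 = 31
y[4] = 31 + 4·19 = 107
y[5] = 107 + 4·31 = 231
y[6] = 231 + 4·107 = 659
y[7] = 659 + 4·231 = 1583
y[8] = 1583 + 4·659 = 4219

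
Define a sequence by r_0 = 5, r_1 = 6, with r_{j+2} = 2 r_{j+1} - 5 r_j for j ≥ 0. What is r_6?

607

r_2 = 2*6 - 5*5 = -13
r_3 = 2*(-13) - 5*6 = -56
r_4 = 2*(-56) - 5*(-13) = -47
r_5 = 2*(-47) - 5*(-56) = 186
r_6 = 2*186 - 5*(-47) = 607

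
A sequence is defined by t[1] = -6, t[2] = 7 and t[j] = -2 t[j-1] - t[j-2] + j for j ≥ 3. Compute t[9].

-2

t[3] = -2·7 - (-6) + 3 = -5
t[4] = -2·(-5) - 7 + 4 = 7
t[5] = -2·7 - (-5) + 5 = -4
t[6] = -2·(-4) - 7 + 6 = 7
t[7] = -2·7 - (-4) + 7 = -3
t[8] = -2·(-3) - 7 + 8 = 7
t[9] = -2·7 - (-3) + 9 = -2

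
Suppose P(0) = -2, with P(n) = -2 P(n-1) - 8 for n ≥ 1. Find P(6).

40

P(1) = -2*(-2) - 8 = -4
P(2) = -2*(-4) - 8 = 0
P(3) = -2*0 - 8 = -8
P(4) = -2*(-8) - 8 = 8
P(5) = -2*8 - 8 = -24
P(6) = -2*(-24) - 8 = 40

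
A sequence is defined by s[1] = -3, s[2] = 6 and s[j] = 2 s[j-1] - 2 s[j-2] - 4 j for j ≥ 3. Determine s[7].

-140

s[3] = 2(6) - 2(-3) - 12 = 6
s[4] = 2(6) - 2(6) - 16 = -16
s[5] = 2(-16) - 2(6) - 20 = -64
s[6] = 2(-64) - 2(-16) - 24 = -120
s[7] = 2(-120) - 2(-64) - 28 = -140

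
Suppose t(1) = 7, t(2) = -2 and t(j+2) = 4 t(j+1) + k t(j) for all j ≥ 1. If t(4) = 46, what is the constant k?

3

t(3) = -8 + 7k
t(4) = -32 + 26k
So -32 + 26k = 46, giving k = 3.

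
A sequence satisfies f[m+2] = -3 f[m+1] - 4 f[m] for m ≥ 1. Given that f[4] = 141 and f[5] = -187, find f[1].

8

Rearranging, f[m-2] = (f[m] + 3 f[m-1]) / -4.
f[3] = (-187 + 3·141) / -4 = 236/-4 = -59
f[2] = (141 + 3·(-59)) / -4 = -36/-4 = 9
f[1] = (-59 + 3·9) / -4 = -32/-4 = 8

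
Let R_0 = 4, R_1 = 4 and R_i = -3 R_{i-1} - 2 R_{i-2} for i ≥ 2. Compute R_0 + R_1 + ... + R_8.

-1356

R_2 = -3·4 - 2·4 = -20
R_3 = -3·(-20) - 2·4 = 52
R_4 = -3·52 - 2·(-20) = -116
R_5 = -3·(-116) - 2·52 = 244
R_6 = -3·244 - 2·(-116) = -500
R_7 = -3·(-500) - 2·244 = 1012
R_8 = -3·1012 - 2·(-500) = -2036
Sum = 4 + 4 + (-20) + 52 + (-116) + 244 + (-500) + 1012 + (-2036) = -1356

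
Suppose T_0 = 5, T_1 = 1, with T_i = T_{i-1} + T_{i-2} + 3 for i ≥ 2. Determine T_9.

T_2 = 1 + 5 + 3 = 9
T_3 = 9 + 1 + 3 = 13
T_4 = 13 + 9 + 3 = 25
T_5 = 25 + 13 + 3 = 41
T_6 = 41 + 25 + 3 = 69
T_7 = 69 + 41 + 3 = 113
T_8 = 113 + 69 + 3 = 185
T_9 = 185 + 113 + 3 = 301

301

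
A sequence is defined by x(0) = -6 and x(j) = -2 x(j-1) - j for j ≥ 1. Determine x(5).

x(1) = -2*(-6) - 1 = 11
x(2) = -2*11 - 2 = -24
x(3) = -2*(-24) - 3 = 45
x(4) = -2*45 - 4 = -94
x(5) = -2*(-94) - 5 = 183

183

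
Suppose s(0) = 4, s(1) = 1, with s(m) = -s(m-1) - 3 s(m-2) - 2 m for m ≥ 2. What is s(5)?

-69

s(2) = -1 - 3*4 - 4 = -17
s(3) = -(-17) - 3*1 - 6 = 8
s(4) = -8 - 3*(-17) - 8 = 35
s(5) = -35 - 3*8 - 10 = -69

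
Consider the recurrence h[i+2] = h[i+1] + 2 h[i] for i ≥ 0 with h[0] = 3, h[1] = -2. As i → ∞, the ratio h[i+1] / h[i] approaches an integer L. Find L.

2

The characteristic equation is r^2 - r - 2 = 0, which factors as (r - 2)(r + 1) = 0.
So the roots are 2 and -1. Since |2| > |-1| and the coefficient of 2^i is non-zero, the ratio tends to 2.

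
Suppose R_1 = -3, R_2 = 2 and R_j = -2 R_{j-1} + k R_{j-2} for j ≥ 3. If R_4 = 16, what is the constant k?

R_3 = -4 - 3k
R_4 = 8 + 8k
So 8 + 8k = 16, giving k = 1.

1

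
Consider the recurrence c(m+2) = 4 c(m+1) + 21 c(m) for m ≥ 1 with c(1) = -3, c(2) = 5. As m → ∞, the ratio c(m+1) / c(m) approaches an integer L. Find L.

The characteristic equation is r^2 - 4r - 21 = 0, which factors as (r - 7)(r + 3) = 0.
So the roots are 7 and -3. Since |7| > |-3| and the coefficient of 7^m is non-zero, the ratio tends to 7.

7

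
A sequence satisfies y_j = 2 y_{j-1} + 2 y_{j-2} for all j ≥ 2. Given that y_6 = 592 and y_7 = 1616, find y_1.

2

Rearranging, y_{j-2} = (y_j - 2 y_{j-1}) / 2.
y_5 = (1616 - 2*592) / 2 = 432/2 = 216
y_4 = (592 - 2*216) / 2 = 160/2 = 80
y_3 = (216 - 2*80) / 2 = 56/2 = 28
y_2 = (80 - 2*28) / 2 = 24/2 = 12
y_1 = (28 - 2*12) / 2 = 4/2 = 2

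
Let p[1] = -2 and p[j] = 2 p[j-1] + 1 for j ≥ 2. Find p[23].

-4194305

The fixed point is 1/(1 - 2) = -1, so p[j] + 1 = 2(p[j-1] + 1).
Hence p[j] = -1·2^{j-1} - 1.
p[23] = -1·2^{22} - 1 = -1·4194304 - 1 = -4194305.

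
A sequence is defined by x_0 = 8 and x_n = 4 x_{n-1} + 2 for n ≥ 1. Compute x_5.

x_1 = 4·8 + 2 = 34
x_2 = 4·34 + 2 = 138
x_3 = 4·138 + 2 = 554
x_4 = 4·554 + 2 = 2218
x_5 = 4·2218 + 2 = 8874

8874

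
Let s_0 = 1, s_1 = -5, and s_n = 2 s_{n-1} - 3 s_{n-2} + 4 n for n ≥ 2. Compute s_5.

99

s_2 = 2·(-5) - 3·1 + 8 = -5
s_3 = 2·(-5) - 3·(-5) + 12 = 17
s_4 = 2·17 - 3·(-5) + 16 = 65
s_5 = 2·65 - 3·17 + 20 = 99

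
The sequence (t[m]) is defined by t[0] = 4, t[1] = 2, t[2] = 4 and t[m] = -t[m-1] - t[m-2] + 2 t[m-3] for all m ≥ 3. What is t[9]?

t[3] = -4 - 2 + 2*4 = 2
t[4] = -2 - 4 + 2*2 = -2
t[5] = -(-2) - 2 + 2*4 = 8
t[6] = -8 - (-2) + 2*2 = -2
t[7] = -(-2) - 8 + 2*(-2) = -10
t[8] = -(-10) - (-2) + 2*8 = 28
t[9] = -28 - (-10) + 2*(-2) = -22

-22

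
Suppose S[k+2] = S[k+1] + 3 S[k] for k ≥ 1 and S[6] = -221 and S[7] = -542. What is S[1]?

-6

Rearranging, S[k-2] = (S[k] - S[k-1]) / 3.
S[5] = (-542 - (-221)) / 3 = -321/3 = -107
S[4] = (-221 - (-107)) / 3 = -114/3 = -38
S[3] = (-107 - (-38)) / 3 = -69/3 = -23
S[2] = (-38 - (-23)) / 3 = -15/3 = -5
S[1] = (-23 - (-5)) / 3 = -18/3 = -6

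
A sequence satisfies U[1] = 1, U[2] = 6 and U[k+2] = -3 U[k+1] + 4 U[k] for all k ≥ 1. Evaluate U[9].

U[3] = -3*6 + 4*1 = -14
U[4] = -3*(-14) + 4*6 = 66
U[5] = -3*66 + 4*(-14) = -254
U[6] = -3*(-254) + 4*66 = 1026
U[7] = -3*1026 + 4*(-254) = -4094
U[8] = -3*(-4094) + 4*1026 = 16386
U[9] = -3*16386 + 4*(-4094) = -65534

-65534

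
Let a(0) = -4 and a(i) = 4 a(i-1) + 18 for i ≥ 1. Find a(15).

2147483642

The fixed point is 18/(1 - 4) = -6, so a(i) + 6 = 4(a(i-1) + 6).
Hence a(i) = 2·4^i - 6.
a(15) = 2·4^{15} - 6 = 2·1073741824 - 6 = 2147483642.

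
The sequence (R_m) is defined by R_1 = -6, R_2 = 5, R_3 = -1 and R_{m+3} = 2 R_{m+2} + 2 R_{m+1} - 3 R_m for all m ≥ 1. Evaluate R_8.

629

R_4 = 2(-1) + 2(5) - 3(-6) = 26
R_5 = 2(26) + 2(-1) - 3(5) = 35
R_6 = 2(35) + 2(26) - 3(-1) = 125
R_7 = 2(125) + 2(35) - 3(26) = 242
R_8 = 2(242) + 2(125) - 3(35) = 629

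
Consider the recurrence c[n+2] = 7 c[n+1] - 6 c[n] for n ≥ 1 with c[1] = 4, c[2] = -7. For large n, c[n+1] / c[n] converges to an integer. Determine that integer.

The characteristic equation is r^2 - 7r + 6 = 0, which factors as (r - 6)(r - 1) = 0.
So the roots are 6 and 1. Since |6| > |1| and the coefficient of 6^n is non-zero, the ratio tends to 6.

6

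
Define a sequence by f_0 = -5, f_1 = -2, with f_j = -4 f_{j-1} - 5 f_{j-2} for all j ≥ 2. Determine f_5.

-682

f_2 = -4(-2) - 5(-5) = 33
f_3 = -4(33) - 5(-2) = -122
f_4 = -4(-122) - 5(33) = 323
f_5 = -4(323) - 5(-122) = -682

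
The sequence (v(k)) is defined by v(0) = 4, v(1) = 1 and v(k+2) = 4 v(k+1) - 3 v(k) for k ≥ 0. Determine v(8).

v(2) = 4·1 - 3·4 = -8
v(3) = 4·(-8) - 3·1 = -35
v(4) = 4·(-35) - 3·(-8) = -116
v(5) = 4·(-116) - 3·(-35) = -359
v(6) = 4·(-359) - 3·(-116) = -1088
v(7) = 4·(-1088) - 3·(-359) = -3275
v(8) = 4·(-3275) - 3·(-1088) = -9836

-9836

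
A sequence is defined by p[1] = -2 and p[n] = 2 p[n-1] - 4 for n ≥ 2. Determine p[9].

-1532

p[2] = 2*(-2) - 4 = -8
p[3] = 2*(-8) - 4 = -20
p[4] = 2*(-20) - 4 = -44
p[5] = 2*(-44) - 4 = -92
p[6] = 2*(-92) - 4 = -188
p[7] = 2*(-188) - 4 = -380
p[8] = 2*(-380) - 4 = -764
p[9] = 2*(-764) - 4 = -1532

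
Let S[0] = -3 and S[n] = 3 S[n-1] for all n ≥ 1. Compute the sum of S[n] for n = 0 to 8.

-29523

S[1] = 3·(-3) = -9
S[2] = 3·(-9) = -27
S[3] = 3·(-27) = -81
S[4] = 3·(-81) = -243
S[5] = 3·(-243) = -729
S[6] = 3·(-729) = -2187
S[7] = 3·(-2187) = -6561
S[8] = 3·(-6561) = -19683
Sum = (-3) + (-9) + (-27) + (-81) + (-243) + (-729) + (-2187) + (-6561) + (-19683) = -29523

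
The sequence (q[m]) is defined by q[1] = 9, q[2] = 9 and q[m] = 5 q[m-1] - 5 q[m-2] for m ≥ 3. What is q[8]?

q[3] = 5(9) - 5(9) = 0
q[4] = 5(0) - 5(9) = -45
q[5] = 5(-45) - 5(0) = -225
q[6] = 5(-225) - 5(-45) = -900
q[7] = 5(-900) - 5(-225) = -3375
q[8] = 5(-3375) - 5(-900) = -12375

-12375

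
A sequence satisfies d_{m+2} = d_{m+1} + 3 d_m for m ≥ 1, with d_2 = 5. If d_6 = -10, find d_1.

Let d_1 = v.
d_3 = 5 + 3v
d_4 = 20 + 3v
d_5 = 35 + 12v
d_6 = 95 + 21v
So 95 + 21v = -10, giving v = -5.

-5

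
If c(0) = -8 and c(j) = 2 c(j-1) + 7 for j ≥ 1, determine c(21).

-2097159

The fixed point is 7/(1 - 2) = -7, so c(j) + 7 = 2(c(j-1) + 7).
Hence c(j) = -1·2^j - 7.
c(21) = -1·2^{21} - 7 = -1·2097152 - 7 = -2097159.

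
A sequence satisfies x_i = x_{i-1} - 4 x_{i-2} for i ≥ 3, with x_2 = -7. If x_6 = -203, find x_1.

Let x_1 = z.
x_3 = -7 - 4z
x_4 = 21 - 4z
x_5 = 49 + 12z
x_6 = -35 + 28z
So -35 + 28z = -203, giving z = -6.

-6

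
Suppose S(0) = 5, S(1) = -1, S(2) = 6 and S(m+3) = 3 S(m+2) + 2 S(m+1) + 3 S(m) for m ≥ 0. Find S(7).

S(3) = 3*6 + 2*(-1) + 3*5 = 31
S(4) = 3*31 + 2*6 + 3*(-1) = 102
S(5) = 3*102 + 2*31 + 3*6 = 386
S(6) = 3*386 + 2*102 + 3*31 = 1455
S(7) = 3*1455 + 2*386 + 3*102 = 5443

5443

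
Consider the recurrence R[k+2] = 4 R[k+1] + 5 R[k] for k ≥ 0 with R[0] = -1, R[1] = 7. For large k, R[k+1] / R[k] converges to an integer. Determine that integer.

The characteristic equation is r^2 - 4r - 5 = 0, which factors as (r - 5)(r + 1) = 0.
So the roots are 5 and -1. Since |5| > |-1| and the coefficient of 5^k is non-zero, the ratio tends to 5.

5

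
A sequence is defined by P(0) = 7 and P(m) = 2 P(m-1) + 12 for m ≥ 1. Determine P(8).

P(1) = 2(7) + 12 = 26
P(2) = 2(26) + 12 = 64
P(3) = 2(64) + 12 = 140
P(4) = 2(140) + 12 = 292
P(5) = 2(292) + 12 = 596
P(6) = 2(596) + 12 = 1204
P(7) = 2(1204) + 12 = 2420
P(8) = 2(2420) + 12 = 4852

4852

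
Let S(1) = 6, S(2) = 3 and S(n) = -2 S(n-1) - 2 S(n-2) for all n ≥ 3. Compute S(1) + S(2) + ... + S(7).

57

S(3) = -2(3) - 2(6) = -18
S(4) = -2(-18) - 2(3) = 30
S(5) = -2(30) - 2(-18) = -24
S(6) = -2(-24) - 2(30) = -12
S(7) = -2(-12) - 2(-24) = 72
Sum = 6 + 3 + (-18) + 30 + (-24) + (-12) + 72 = 57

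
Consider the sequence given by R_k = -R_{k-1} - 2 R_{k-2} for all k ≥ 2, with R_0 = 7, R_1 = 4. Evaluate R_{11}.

-62

R_2 = -4 - 2(7) = -18
R_3 = -(-18) - 2(4) = 10
R_4 = -10 - 2(-18) = 26
R_5 = -26 - 2(10) = -46
R_6 = -(-46) - 2(26) = -6
R_7 = -(-6) - 2(-46) = 98
R_8 = -98 - 2(-6) = -86
R_9 = -(-86) - 2(98) = -110
R_{10} = -(-110) - 2(-86) = 282
R_{11} = -282 - 2(-110) = -62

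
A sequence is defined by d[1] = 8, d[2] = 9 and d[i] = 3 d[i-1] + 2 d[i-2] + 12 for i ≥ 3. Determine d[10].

406491

d[3] = 3*9 + 2*8 + 12 = 55
d[4] = 3*55 + 2*9 + 12 = 195
d[5] = 3*195 + 2*55 + 12 = 707
d[6] = 3*707 + 2*195 + 12 = 2523
d[7] = 3*2523 + 2*707 + 12 = 8995
d[8] = 3*8995 + 2*2523 + 12 = 32043
d[9] = 3*32043 + 2*8995 + 12 = 114131
d[10] = 3*114131 + 2*32043 + 12 = 406491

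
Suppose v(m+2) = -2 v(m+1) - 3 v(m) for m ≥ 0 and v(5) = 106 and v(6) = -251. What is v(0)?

Rearranging, v(m-2) = (v(m) + 2 v(m-1)) / -3.
v(4) = (-251 + 2(106)) / -3 = -39/-3 = 13
v(3) = (106 + 2(13)) / -3 = 132/-3 = -44
v(2) = (13 + 2(-44)) / -3 = -75/-3 = 25
v(1) = (-44 + 2(25)) / -3 = 6/-3 = -2
v(0) = (25 + 2(-2)) / -3 = 21/-3 = -7

-7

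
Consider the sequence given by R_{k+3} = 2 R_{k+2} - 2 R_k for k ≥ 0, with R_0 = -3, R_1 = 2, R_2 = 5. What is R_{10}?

R_3 = 2(5) - 2(-3) = 16
R_4 = 2(16) - 2(2) = 28
R_5 = 2(28) - 2(5) = 46
R_6 = 2(46) - 2(16) = 60
R_7 = 2(60) - 2(28) = 64
R_8 = 2(64) - 2(46) = 36
R_9 = 2(36) - 2(60) = -48
R_{10} = 2(-48) - 2(64) = -224

-224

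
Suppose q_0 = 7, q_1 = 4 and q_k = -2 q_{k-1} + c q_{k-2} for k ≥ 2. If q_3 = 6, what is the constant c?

q_2 = -8 + 7c
q_3 = 16 - 10c
So 16 - 10c = 6, giving c = 1.

1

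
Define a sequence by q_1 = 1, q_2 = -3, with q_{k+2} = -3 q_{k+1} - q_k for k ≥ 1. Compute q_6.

-144

q_3 = -3·(-3) - 1 = 8
q_4 = -3·8 - (-3) = -21
q_5 = -3·(-21) - 8 = 55
q_6 = -3·55 - (-21) = -144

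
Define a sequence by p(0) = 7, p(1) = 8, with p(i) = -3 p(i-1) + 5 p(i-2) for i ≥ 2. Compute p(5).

p(2) = -3(8) + 5(7) = 11
p(3) = -3(11) + 5(8) = 7
p(4) = -3(7) + 5(11) = 34
p(5) = -3(34) + 5(7) = -67

-67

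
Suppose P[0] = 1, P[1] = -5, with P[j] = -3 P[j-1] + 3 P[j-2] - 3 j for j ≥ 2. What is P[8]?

P[2] = -3·(-5) + 3·1 - 6 = 12
P[3] = -3·12 + 3·(-5) - 9 = -60
P[4] = -3·(-60) + 3·12 - 12 = 204
P[5] = -3·204 + 3·(-60) - 15 = -807
P[6] = -3·(-807) + 3·204 - 18 = 3015
P[7] = -3·3015 + 3·(-807) - 21 = -11487
P[8] = -3·(-11487) + 3·3015 - 24 = 43482

43482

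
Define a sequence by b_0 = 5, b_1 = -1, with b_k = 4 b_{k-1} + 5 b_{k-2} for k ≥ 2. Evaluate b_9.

1302079

b_2 = 4*(-1) + 5*5 = 21
b_3 = 4*21 + 5*(-1) = 79
b_4 = 4*79 + 5*21 = 421
b_5 = 4*421 + 5*79 = 2079
b_6 = 4*2079 + 5*421 = 10421
b_7 = 4*10421 + 5*2079 = 52079
b_8 = 4*52079 + 5*10421 = 260421
b_9 = 4*260421 + 5*52079 = 1302079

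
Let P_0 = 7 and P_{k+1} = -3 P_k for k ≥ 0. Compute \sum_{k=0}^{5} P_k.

-1274

P_1 = -3*7 = -21
P_2 = -3*(-21) = 63
P_3 = -3*63 = -189
P_4 = -3*(-189) = 567
P_5 = -3*567 = -1701
Sum = 7 + (-21) + 63 + (-189) + 567 + (-1701) = -1274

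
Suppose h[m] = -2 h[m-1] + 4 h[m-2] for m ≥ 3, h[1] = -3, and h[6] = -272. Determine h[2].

-7

Let h[2] = v.
h[3] = -12 - 2v
h[4] = 24 + 8v
h[5] = -96 - 24v
h[6] = 288 + 80v
So 288 + 80v = -272, giving v = -7.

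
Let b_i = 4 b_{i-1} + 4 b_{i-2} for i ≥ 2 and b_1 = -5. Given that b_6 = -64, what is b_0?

6

Let b_0 = z.
b_2 = -20 + 4z
b_3 = -100 + 16z
b_4 = -480 + 80z
b_5 = -2320 + 384z
b_6 = -11200 + 1856z
So -11200 + 1856z = -64, giving z = 6.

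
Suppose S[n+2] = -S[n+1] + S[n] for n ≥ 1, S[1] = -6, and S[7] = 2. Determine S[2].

Let S[2] = z.
S[3] = -6 - z
S[4] = 6 + 2z
S[5] = -12 - 3z
S[6] = 18 + 5z
S[7] = -30 - 8z
So -30 - 8z = 2, giving z = -4.

-4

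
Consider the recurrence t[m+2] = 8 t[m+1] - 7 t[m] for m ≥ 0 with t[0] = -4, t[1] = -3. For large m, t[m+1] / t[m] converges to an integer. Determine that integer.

7

The characteristic equation is r^2 - 8r + 7 = 0, which factors as (r - 7)(r - 1) = 0.
So the roots are 7 and 1. Since |7| > |1| and the coefficient of 7^m is non-zero, the ratio tends to 7.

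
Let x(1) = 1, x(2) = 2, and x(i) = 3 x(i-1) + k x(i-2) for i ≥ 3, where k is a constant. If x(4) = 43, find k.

5

x(3) = 6 + k
x(4) = 18 + 5k
So 18 + 5k = 43, giving k = 5.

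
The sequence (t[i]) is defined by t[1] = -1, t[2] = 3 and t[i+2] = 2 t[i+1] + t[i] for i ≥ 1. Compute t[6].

75

t[3] = 2·3 + (-1) = 5
t[4] = 2·5 + 3 = 13
t[5] = 2·13 + 5 = 31
t[6] = 2·31 + 13 = 75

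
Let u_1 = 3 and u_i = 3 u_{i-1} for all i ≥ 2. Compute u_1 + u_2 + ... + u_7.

u_2 = 3(3) = 9
u_3 = 3(9) = 27
u_4 = 3(27) = 81
u_5 = 3(81) = 243
u_6 = 3(243) = 729
u_7 = 3(729) = 2187
Sum = 3 + 9 + 27 + 81 + 243 + 729 + 2187 = 3279

3279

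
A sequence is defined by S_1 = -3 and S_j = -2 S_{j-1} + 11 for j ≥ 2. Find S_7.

S_2 = -2·(-3) + 11 = 17
S_3 = -2·17 + 11 = -23
S_4 = -2·(-23) + 11 = 57
S_5 = -2·57 + 11 = -103
S_6 = -2·(-103) + 11 = 217
S_7 = -2·217 + 11 = -423

-423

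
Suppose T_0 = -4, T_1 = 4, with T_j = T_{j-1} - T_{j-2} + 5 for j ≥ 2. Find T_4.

6

T_2 = 4 - (-4) + 5 = 13
T_3 = 13 - 4 + 5 = 14
T_4 = 14 - 13 + 5 = 6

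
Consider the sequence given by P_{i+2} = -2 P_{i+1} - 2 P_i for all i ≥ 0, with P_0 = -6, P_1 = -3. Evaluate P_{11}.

P_2 = -2(-3) - 2(-6) = 18
P_3 = -2(18) - 2(-3) = -30
P_4 = -2(-30) - 2(18) = 24
P_5 = -2(24) - 2(-30) = 12
P_6 = -2(12) - 2(24) = -72
P_7 = -2(-72) - 2(12) = 120
P_8 = -2(120) - 2(-72) = -96
P_9 = -2(-96) - 2(120) = -48
P_{10} = -2(-48) - 2(-96) = 288
P_{11} = -2(288) - 2(-48) = -480

-480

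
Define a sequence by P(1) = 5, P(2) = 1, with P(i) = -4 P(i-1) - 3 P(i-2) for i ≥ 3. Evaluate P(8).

P(3) = -4*1 - 3*5 = -19
P(4) = -4*(-19) - 3*1 = 73
P(5) = -4*73 - 3*(-19) = -235
P(6) = -4*(-235) - 3*73 = 721
P(7) = -4*721 - 3*(-235) = -2179
P(8) = -4*(-2179) - 3*721 = 6553

6553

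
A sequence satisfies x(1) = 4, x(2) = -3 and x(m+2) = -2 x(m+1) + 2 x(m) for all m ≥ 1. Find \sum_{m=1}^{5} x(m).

x(3) = -2(-3) + 2(4) = 14
x(4) = -2(14) + 2(-3) = -34
x(5) = -2(-34) + 2(14) = 96
Sum = 4 + (-3) + 14 + (-34) + 96 = 77

77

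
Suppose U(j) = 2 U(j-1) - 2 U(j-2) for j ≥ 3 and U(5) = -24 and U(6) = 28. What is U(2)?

-7

Rearranging, U(j-2) = (U(j) - 2 U(j-1)) / -2.
U(4) = (28 - 2·(-24)) / -2 = 76/-2 = -38
U(3) = (-24 - 2·(-38)) / -2 = 52/-2 = -26
U(2) = (-38 - 2·(-26)) / -2 = 14/-2 = -7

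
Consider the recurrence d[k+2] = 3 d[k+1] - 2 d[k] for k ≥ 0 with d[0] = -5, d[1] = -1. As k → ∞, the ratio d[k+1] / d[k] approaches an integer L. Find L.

2

The characteristic equation is r^2 - 3r + 2 = 0, which factors as (r - 2)(r - 1) = 0.
So the roots are 2 and 1. Since |2| > |1| and the coefficient of 2^k is non-zero, the ratio tends to 2.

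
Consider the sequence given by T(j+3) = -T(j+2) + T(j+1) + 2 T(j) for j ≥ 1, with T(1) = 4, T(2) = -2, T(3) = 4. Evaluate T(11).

30

T(4) = -4 + (-2) + 2(4) = 2
T(5) = -2 + 4 + 2(-2) = -2
T(6) = -(-2) + 2 + 2(4) = 12
T(7) = -12 + (-2) + 2(2) = -10
T(8) = -(-10) + 12 + 2(-2) = 18
T(9) = -18 + (-10) + 2(12) = -4
T(10) = -(-4) + 18 + 2(-10) = 2
T(11) = -2 + (-4) + 2(18) = 30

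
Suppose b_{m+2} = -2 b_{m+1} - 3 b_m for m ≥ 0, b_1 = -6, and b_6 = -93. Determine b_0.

-1

Let b_0 = y.
b_2 = 12 - 3y
b_3 = -6 + 6y
b_4 = -24 - 3y
b_5 = 66 - 12y
b_6 = -60 + 33y
So -60 + 33y = -93, giving y = -1.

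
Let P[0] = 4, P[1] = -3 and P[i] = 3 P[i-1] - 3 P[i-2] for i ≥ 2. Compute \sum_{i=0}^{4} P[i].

P[2] = 3·(-3) - 3·4 = -21
P[3] = 3·(-21) - 3·(-3) = -54
P[4] = 3·(-54) - 3·(-21) = -99
Sum = 4 + (-3) + (-21) + (-54) + (-99) = -173

-173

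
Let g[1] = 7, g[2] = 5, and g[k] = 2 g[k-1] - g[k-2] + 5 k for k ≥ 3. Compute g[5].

109

g[3] = 2(5) - 7 + 15 = 18
g[4] = 2(18) - 5 + 20 = 51
g[5] = 2(51) - 18 + 25 = 109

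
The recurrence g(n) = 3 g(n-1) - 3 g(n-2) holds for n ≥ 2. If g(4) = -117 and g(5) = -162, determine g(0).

5

Rearranging, g(n-2) = (g(n) - 3 g(n-1)) / -3.
g(3) = (-162 - 3·(-117)) / -3 = 189/-3 = -63
g(2) = (-117 - 3·(-63)) / -3 = 72/-3 = -24
g(1) = (-63 - 3·(-24)) / -3 = 9/-3 = -3
g(0) = (-24 - 3·(-3)) / -3 = -15/-3 = 5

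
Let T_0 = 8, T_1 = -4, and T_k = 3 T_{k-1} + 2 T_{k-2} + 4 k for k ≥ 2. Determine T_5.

580

T_2 = 3*(-4) + 2*8 + 8 = 12
T_3 = 3*12 + 2*(-4) + 12 = 40
T_4 = 3*40 + 2*12 + 16 = 160
T_5 = 3*160 + 2*40 + 20 = 580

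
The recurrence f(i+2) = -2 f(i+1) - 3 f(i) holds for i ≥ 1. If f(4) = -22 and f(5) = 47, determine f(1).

Rearranging, f(i-2) = (f(i) + 2 f(i-1)) / -3.
f(3) = (47 + 2·(-22)) / -3 = 3/-3 = -1
f(2) = (-22 + 2·(-1)) / -3 = -24/-3 = 8
f(1) = (-1 + 2·8) / -3 = 15/-3 = -5

-5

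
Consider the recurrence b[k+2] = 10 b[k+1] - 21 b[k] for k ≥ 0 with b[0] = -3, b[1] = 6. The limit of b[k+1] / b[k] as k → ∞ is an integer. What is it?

7

The characteristic equation is r^2 - 10r + 21 = 0, which factors as (r - 7)(r - 3) = 0.
So the roots are 7 and 3. Since |7| > |3| and the coefficient of 7^k is non-zero, the ratio tends to 7.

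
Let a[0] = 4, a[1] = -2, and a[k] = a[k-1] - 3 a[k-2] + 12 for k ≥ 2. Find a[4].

a[2] = (-2) - 3(4) + 12 = -2
a[3] = (-2) - 3(-2) + 12 = 16
a[4] = 16 - 3(-2) + 12 = 34

34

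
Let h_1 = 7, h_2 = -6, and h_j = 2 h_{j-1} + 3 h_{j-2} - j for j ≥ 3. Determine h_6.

h_3 = 2*(-6) + 3*7 - 3 = 6
h_4 = 2*6 + 3*(-6) - 4 = -10
h_5 = 2*(-10) + 3*6 - 5 = -7
h_6 = 2*(-7) + 3*(-10) - 6 = -50

-50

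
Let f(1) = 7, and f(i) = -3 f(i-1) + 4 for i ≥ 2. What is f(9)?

f(2) = -3(7) + 4 = -17
f(3) = -3(-17) + 4 = 55
f(4) = -3(55) + 4 = -161
f(5) = -3(-161) + 4 = 487
f(6) = -3(487) + 4 = -1457
f(7) = -3(-1457) + 4 = 4375
f(8) = -3(4375) + 4 = -13121
f(9) = -3(-13121) + 4 = 39367

39367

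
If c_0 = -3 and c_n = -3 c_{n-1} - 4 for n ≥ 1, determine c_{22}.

The fixed point is -4/(1 + 3) = -1, so c_n + 1 = -3(c_{n-1} + 1).
Hence c_n = -2·(-3)^n - 1.
c_{22} = -2·(-3)^{22} - 1 = -2·31381059609 - 1 = -62762119219.

-62762119219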